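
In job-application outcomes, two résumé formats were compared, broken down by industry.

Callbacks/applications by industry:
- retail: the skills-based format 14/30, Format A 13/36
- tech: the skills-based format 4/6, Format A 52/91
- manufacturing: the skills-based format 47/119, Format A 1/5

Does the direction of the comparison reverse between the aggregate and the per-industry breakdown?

Yes

Retail: the skills-based format 14/30 = 46.7%, Format A 13/36 = 36.1% → the skills-based format
Tech: the skills-based format 4/6 = 66.7%, Format A 52/91 = 57.1% → the skills-based format
Manufacturing: the skills-based format 47/119 = 39.5%, Format A 1/5 = 20.0% → the skills-based format
Overall: the skills-based format 65/155 = 41.9%, Format A 66/132 = 50.0% → Format A
The skills-based format wins each industry group but Format A wins overall — the comparison reverses. The skills-based format's applications skew toward manufacturing, which has a lower base rate.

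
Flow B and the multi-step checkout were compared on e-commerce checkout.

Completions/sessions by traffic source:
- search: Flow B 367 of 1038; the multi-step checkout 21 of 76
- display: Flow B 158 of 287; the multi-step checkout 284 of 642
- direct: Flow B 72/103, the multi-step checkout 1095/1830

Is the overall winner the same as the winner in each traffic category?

Search: Flow B 367/1038 = 35.4%, the multi-step checkout 21/76 = 27.6% → Flow B
Display: Flow B 158/287 = 55.1%, the multi-step checkout 284/642 = 44.2% → Flow B
Direct: Flow B 72/103 = 69.9%, the multi-step checkout 1095/1830 = 59.8% → Flow B
Overall: Flow B 597/1428 = 41.8%, the multi-step checkout 1400/2548 = 54.9% → the multi-step checkout
Flow B wins each traffic group but the multi-step checkout wins overall — the comparison reverses. Flow B's sessions skew toward search, which has a lower base rate.

No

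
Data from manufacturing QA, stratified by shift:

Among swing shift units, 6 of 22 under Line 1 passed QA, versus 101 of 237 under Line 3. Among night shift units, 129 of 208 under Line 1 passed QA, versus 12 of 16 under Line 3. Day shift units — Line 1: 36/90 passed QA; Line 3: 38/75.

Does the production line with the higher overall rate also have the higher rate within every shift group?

No

Swing shift: Line 1 6/22 = 27.3%, Line 3 101/237 = 42.6% → Line 3
Night shift: Line 1 129/208 = 62.0%, Line 3 12/16 = 75.0% → Line 3
Day shift: Line 1 36/90 = 40.0%, Line 3 38/75 = 50.7% → Line 3
Overall: Line 1 171/320 = 53.4%, Line 3 151/328 = 46.0% → Line 1
Line 3 wins each shift group but Line 1 wins overall — the comparison reverses. Line 3's units skew toward swing shift, which has a lower base rate.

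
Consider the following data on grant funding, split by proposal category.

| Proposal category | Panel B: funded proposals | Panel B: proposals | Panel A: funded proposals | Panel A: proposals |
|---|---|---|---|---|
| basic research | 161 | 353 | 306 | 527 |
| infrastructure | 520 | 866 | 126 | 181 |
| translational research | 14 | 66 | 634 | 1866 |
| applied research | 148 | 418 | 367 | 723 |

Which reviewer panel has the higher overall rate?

Basic research: Panel B 161/353 = 45.6%, Panel A 306/527 = 58.1% → Panel A
Infrastructure: Panel B 520/866 = 60.0%, Panel A 126/181 = 69.6% → Panel A
Translational research: Panel B 14/66 = 21.2%, Panel A 634/1866 = 34.0% → Panel A
Applied research: Panel B 148/418 = 35.4%, Panel A 367/723 = 50.8% → Panel A
Overall: Panel B 843/1703 = 49.5%, Panel A 1433/3297 = 43.5% → Panel B
(Panel A wins every proposal group but Panel B wins overall — Panel A's proposals skew toward the low-rate translational research group.)

Panel B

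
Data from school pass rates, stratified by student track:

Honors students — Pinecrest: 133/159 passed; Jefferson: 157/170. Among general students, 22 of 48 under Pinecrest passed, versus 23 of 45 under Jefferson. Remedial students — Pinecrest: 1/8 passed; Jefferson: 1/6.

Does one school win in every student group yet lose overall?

Honors: Pinecrest 133/159 = 83.6%, Jefferson 157/170 = 92.4% → Jefferson
General: Pinecrest 22/48 = 45.8%, Jefferson 23/45 = 51.1% → Jefferson
Remedial: Pinecrest 1/8 = 12.5%, Jefferson 1/6 = 16.7% → Jefferson
Overall: Pinecrest 156/215 = 72.6%, Jefferson 181/221 = 81.9% → Jefferson
Jefferson wins overall and in every student group — no reversal.

No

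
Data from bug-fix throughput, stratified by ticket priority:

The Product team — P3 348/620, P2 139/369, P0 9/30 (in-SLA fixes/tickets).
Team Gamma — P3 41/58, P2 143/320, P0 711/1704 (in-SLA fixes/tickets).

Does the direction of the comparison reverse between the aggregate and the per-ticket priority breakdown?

P3: the Product team 348/620 = 56.1%, Team Gamma 41/58 = 70.7% → Team Gamma
P2: the Product team 139/369 = 37.7%, Team Gamma 143/320 = 44.7% → Team Gamma
P0: the Product team 9/30 = 30.0%, Team Gamma 711/1704 = 41.7% → Team Gamma
Overall: the Product team 496/1019 = 48.7%, Team Gamma 895/2082 = 43.0% → the Product team
Team Gamma wins each ticket group but the Product team wins overall — the comparison reverses. Team Gamma's tickets skew toward P0, which has a lower base rate.

Yes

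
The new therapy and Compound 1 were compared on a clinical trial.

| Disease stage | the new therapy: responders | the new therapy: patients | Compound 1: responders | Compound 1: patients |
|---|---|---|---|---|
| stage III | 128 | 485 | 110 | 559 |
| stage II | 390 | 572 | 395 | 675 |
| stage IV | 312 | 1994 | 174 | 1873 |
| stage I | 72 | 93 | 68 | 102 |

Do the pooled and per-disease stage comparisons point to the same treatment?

Stage III: the new therapy 128/485 = 26.4%, Compound 1 110/559 = 19.7% → the new therapy
Stage II: the new therapy 390/572 = 68.2%, Compound 1 395/675 = 58.5% → the new therapy
Stage IV: the new therapy 312/1994 = 15.6%, Compound 1 174/1873 = 9.3% → the new therapy
Stage I: the new therapy 72/93 = 77.4%, Compound 1 68/102 = 66.7% → the new therapy
Overall: the new therapy 902/3144 = 28.7%, Compound 1 747/3209 = 23.3% → the new therapy
The new therapy wins overall and in every disease group — no reversal.

Yes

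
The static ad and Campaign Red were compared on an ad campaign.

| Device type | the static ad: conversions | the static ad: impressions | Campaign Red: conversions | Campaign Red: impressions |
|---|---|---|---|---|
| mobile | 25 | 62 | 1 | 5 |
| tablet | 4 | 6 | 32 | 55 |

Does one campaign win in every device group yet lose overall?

Mobile: the static ad 25/62 = 40.3%, Campaign Red 1/5 = 20.0% → the static ad
Tablet: the static ad 4/6 = 66.7%, Campaign Red 32/55 = 58.2% → the static ad
Overall: the static ad 29/68 = 42.6%, Campaign Red 33/60 = 55.0% → Campaign Red
The static ad wins each device group but Campaign Red wins overall — the comparison reverses. The static ad's impressions skew toward mobile, which has a lower base rate.

Yes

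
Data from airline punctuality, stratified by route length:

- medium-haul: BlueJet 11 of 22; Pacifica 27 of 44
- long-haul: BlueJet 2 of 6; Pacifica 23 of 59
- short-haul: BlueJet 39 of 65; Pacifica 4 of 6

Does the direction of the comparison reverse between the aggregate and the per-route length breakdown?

Yes

Medium-haul: BlueJet 11/22 = 50.0%, Pacifica 27/44 = 61.4% → Pacifica
Long-haul: BlueJet 2/6 = 33.3%, Pacifica 23/59 = 39.0% → Pacifica
Short-haul: BlueJet 39/65 = 60.0%, Pacifica 4/6 = 66.7% → Pacifica
Overall: BlueJet 52/93 = 55.9%, Pacifica 54/109 = 49.5% → BlueJet
Pacifica wins each route group but BlueJet wins overall — the comparison reverses. Pacifica's flights skew toward long-haul, which has a lower base rate.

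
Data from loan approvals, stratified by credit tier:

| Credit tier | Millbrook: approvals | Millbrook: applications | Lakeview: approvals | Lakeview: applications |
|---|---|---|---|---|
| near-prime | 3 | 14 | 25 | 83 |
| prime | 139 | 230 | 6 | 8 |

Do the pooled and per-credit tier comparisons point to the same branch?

No

Near-prime: Millbrook 3/14 = 21.4%, Lakeview 25/83 = 30.1% → Lakeview
Prime: Millbrook 139/230 = 60.4%, Lakeview 6/8 = 75.0% → Lakeview
Overall: Millbrook 142/244 = 58.2%, Lakeview 31/91 = 34.1% → Millbrook
Lakeview wins each credit group but Millbrook wins overall — the comparison reverses. Lakeview's applications skew toward near-prime, which has a lower base rate.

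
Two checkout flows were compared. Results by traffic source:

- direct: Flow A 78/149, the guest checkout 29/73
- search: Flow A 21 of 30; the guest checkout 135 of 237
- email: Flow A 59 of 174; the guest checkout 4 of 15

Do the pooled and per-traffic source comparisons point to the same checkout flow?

No

Direct: Flow A 78/149 = 52.3%, the guest checkout 29/73 = 39.7% → Flow A
Search: Flow A 21/30 = 70.0%, the guest checkout 135/237 = 57.0% → Flow A
Email: Flow A 59/174 = 33.9%, the guest checkout 4/15 = 26.7% → Flow A
Overall: Flow A 158/353 = 44.8%, the guest checkout 168/325 = 51.7% → the guest checkout
Flow A wins each traffic group but the guest checkout wins overall — the comparison reverses. Flow A's sessions skew toward email, which has a lower base rate.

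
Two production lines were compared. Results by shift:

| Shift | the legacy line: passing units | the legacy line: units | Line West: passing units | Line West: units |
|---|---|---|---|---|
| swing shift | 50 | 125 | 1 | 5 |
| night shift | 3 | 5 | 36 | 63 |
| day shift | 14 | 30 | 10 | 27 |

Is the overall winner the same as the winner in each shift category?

Swing shift: the legacy line 50/125 = 40.0%, Line West 1/5 = 20.0% → the legacy line
Night shift: the legacy line 3/5 = 60.0%, Line West 36/63 = 57.1% → the legacy line
Day shift: the legacy line 14/30 = 46.7%, Line West 10/27 = 37.0% → the legacy line
Overall: the legacy line 67/160 = 41.9%, Line West 47/95 = 49.5% → Line West
The legacy line wins each shift group but Line West wins overall — the comparison reverses. The legacy line's units skew toward swing shift, which has a lower base rate.

No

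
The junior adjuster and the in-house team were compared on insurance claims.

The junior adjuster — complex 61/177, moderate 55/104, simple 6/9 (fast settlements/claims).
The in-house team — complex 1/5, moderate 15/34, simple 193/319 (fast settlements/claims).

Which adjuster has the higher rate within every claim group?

the junior adjuster

Complex: the junior adjuster 61/177 = 34.5%, the in-house team 1/5 = 20.0% → the junior adjuster
Moderate: the junior adjuster 55/104 = 52.9%, the in-house team 15/34 = 44.1% → the junior adjuster
Simple: the junior adjuster 6/9 = 66.7%, the in-house team 193/319 = 60.5% → the junior adjuster
The junior adjuster has the higher rate in all 3 groups.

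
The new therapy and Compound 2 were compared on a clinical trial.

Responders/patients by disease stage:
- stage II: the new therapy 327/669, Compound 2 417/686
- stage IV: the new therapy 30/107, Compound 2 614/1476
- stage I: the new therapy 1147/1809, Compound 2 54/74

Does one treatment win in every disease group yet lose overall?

Yes

Stage II: the new therapy 327/669 = 48.9%, Compound 2 417/686 = 60.8% → Compound 2
Stage IV: the new therapy 30/107 = 28.0%, Compound 2 614/1476 = 41.6% → Compound 2
Stage I: the new therapy 1147/1809 = 63.4%, Compound 2 54/74 = 73.0% → Compound 2
Overall: the new therapy 1504/2585 = 58.2%, Compound 2 1085/2236 = 48.5% → the new therapy
Compound 2 wins each disease group but the new therapy wins overall — the comparison reverses. Compound 2's patients skew toward stage IV, which has a lower base rate.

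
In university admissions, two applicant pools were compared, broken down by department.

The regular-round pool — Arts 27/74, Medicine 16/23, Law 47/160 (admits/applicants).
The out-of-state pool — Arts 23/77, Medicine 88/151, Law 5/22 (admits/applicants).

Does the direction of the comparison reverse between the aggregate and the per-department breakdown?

Yes

Arts: the regular-round pool 27/74 = 36.5%, the out-of-state pool 23/77 = 29.9% → the regular-round pool
Medicine: the regular-round pool 16/23 = 69.6%, the out-of-state pool 88/151 = 58.3% → the regular-round pool
Law: the regular-round pool 47/160 = 29.4%, the out-of-state pool 5/22 = 22.7% → the regular-round pool
Overall: the regular-round pool 90/257 = 35.0%, the out-of-state pool 116/250 = 46.4% → the out-of-state pool
The regular-round pool wins each department group but the out-of-state pool wins overall — the comparison reverses. The regular-round pool's applicants skew toward Law, which has a lower base rate.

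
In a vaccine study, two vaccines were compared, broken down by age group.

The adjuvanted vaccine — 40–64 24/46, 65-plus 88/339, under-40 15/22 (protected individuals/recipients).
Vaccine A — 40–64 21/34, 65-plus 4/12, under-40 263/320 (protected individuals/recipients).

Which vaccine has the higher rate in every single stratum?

40–64: the adjuvanted vaccine 24/46 = 52.2%, Vaccine A 21/34 = 61.8% → Vaccine A
65-plus: the adjuvanted vaccine 88/339 = 26.0%, Vaccine A 4/12 = 33.3% → Vaccine A
Under-40: the adjuvanted vaccine 15/22 = 68.2%, Vaccine A 263/320 = 82.2% → Vaccine A
Vaccine A has the higher rate in all 3 groups.

Vaccine A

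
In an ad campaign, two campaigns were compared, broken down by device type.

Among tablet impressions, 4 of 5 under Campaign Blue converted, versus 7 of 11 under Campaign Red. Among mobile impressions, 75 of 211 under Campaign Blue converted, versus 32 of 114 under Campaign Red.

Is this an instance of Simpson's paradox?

Tablet: Campaign Blue 4/5 = 80.0%, Campaign Red 7/11 = 63.6% → Campaign Blue
Mobile: Campaign Blue 75/211 = 35.5%, Campaign Red 32/114 = 28.1% → Campaign Blue
Overall: Campaign Blue 79/216 = 36.6%, Campaign Red 39/125 = 31.2% → Campaign Blue
Campaign Blue wins overall and in every device group — no reversal.

No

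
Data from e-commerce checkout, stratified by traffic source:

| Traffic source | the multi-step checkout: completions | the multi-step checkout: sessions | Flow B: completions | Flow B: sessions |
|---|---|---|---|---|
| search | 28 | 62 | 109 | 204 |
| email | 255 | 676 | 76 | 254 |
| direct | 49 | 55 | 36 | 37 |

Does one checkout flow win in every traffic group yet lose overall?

No

Search: the multi-step checkout 28/62 = 45.2%, Flow B 109/204 = 53.4% → Flow B
Email: the multi-step checkout 255/676 = 37.7%, Flow B 76/254 = 29.9% → the multi-step checkout
Direct: the multi-step checkout 49/55 = 89.1%, Flow B 36/37 = 97.3% → Flow B
Overall: the multi-step checkout 332/793 = 41.9%, Flow B 221/495 = 44.6% → Flow B
Neither sweeps: the multi-step checkout wins 1 of 3 groups, Flow B wins 2. Flow B wins overall but not every group — no Simpson reversal.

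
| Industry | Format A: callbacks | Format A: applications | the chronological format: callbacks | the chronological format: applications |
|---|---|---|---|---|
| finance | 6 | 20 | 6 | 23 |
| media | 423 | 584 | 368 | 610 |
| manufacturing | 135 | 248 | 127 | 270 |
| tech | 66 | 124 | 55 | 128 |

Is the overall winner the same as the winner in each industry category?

Yes

Finance: Format A 6/20 = 30.0%, the chronological format 6/23 = 26.1% → Format A
Media: Format A 423/584 = 72.4%, the chronological format 368/610 = 60.3% → Format A
Manufacturing: Format A 135/248 = 54.4%, the chronological format 127/270 = 47.0% → Format A
Tech: Format A 66/124 = 53.2%, the chronological format 55/128 = 43.0% → Format A
Overall: Format A 630/976 = 64.5%, the chronological format 556/1031 = 53.9% → Format A
Format A wins overall and in every industry group — no reversal.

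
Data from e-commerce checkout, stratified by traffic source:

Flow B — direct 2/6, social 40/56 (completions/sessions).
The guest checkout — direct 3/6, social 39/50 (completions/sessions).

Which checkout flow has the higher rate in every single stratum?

Direct: Flow B 2/6 = 33.3%, the guest checkout 3/6 = 50.0% → the guest checkout
Social: Flow B 40/56 = 71.4%, the guest checkout 39/50 = 78.0% → the guest checkout
The guest checkout has the higher rate in both groups.

the guest checkout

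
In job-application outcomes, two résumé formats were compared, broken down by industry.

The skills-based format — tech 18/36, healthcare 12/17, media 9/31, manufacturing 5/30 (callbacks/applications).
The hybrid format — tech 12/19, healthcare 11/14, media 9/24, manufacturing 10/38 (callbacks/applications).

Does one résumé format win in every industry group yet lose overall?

No

Tech: the skills-based format 18/36 = 50.0%, the hybrid format 12/19 = 63.2% → the hybrid format
Healthcare: the skills-based format 12/17 = 70.6%, the hybrid format 11/14 = 78.6% → the hybrid format
Media: the skills-based format 9/31 = 29.0%, the hybrid format 9/24 = 37.5% → the hybrid format
Manufacturing: the skills-based format 5/30 = 16.7%, the hybrid format 10/38 = 26.3% → the hybrid format
Overall: the skills-based format 44/114 = 38.6%, the hybrid format 42/95 = 44.2% → the hybrid format
The hybrid format wins overall and in every industry group — no reversal.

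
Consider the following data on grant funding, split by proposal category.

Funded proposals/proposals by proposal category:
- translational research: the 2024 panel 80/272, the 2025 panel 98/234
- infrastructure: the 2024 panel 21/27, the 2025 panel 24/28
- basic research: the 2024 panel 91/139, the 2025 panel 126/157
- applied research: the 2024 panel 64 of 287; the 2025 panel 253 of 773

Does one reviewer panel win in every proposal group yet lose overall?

No

Translational research: the 2024 panel 80/272 = 29.4%, the 2025 panel 98/234 = 41.9% → the 2025 panel
Infrastructure: the 2024 panel 21/27 = 77.8%, the 2025 panel 24/28 = 85.7% → the 2025 panel
Basic research: the 2024 panel 91/139 = 65.5%, the 2025 panel 126/157 = 80.3% → the 2025 panel
Applied research: the 2024 panel 64/287 = 22.3%, the 2025 panel 253/773 = 32.7% → the 2025 panel
Overall: the 2024 panel 256/725 = 35.3%, the 2025 panel 501/1192 = 42.0% → the 2025 panel
The 2025 panel wins overall and in every proposal group — no reversal.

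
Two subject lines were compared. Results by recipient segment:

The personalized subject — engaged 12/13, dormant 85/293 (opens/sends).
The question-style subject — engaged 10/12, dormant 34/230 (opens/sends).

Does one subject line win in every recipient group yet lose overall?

Engaged: the personalized subject 12/13 = 92.3%, the question-style subject 10/12 = 83.3% → the personalized subject
Dormant: the personalized subject 85/293 = 29.0%, the question-style subject 34/230 = 14.8% → the personalized subject
Overall: the personalized subject 97/306 = 31.7%, the question-style subject 44/242 = 18.2% → the personalized subject
The personalized subject wins overall and in every recipient group — no reversal.

No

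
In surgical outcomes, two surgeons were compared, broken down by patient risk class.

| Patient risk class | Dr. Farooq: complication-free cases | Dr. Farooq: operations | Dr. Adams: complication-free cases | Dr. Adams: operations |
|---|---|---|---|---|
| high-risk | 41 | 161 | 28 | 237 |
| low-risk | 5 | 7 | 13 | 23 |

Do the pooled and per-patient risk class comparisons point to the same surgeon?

High-risk: Dr. Farooq 41/161 = 25.5%, Dr. Adams 28/237 = 11.8% → Dr. Farooq
Low-risk: Dr. Farooq 5/7 = 71.4%, Dr. Adams 13/23 = 56.5% → Dr. Farooq
Overall: Dr. Farooq 46/168 = 27.4%, Dr. Adams 41/260 = 15.8% → Dr. Farooq
Dr. Farooq wins overall and in every patient risk group — no reversal.

Yes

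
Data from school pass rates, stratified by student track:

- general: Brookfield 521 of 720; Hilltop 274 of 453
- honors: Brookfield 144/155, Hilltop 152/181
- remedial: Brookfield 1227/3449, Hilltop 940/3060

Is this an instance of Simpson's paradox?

No

General: Brookfield 521/720 = 72.4%, Hilltop 274/453 = 60.5% → Brookfield
Honors: Brookfield 144/155 = 92.9%, Hilltop 152/181 = 84.0% → Brookfield
Remedial: Brookfield 1227/3449 = 35.6%, Hilltop 940/3060 = 30.7% → Brookfield
Overall: Brookfield 1892/4324 = 43.8%, Hilltop 1366/3694 = 37.0% → Brookfield
Brookfield wins overall and in every student group — no reversal.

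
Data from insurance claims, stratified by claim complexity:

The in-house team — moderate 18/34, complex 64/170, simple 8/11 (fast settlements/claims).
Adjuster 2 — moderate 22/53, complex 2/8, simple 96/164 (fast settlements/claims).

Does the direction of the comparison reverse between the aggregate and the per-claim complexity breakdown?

Yes

Moderate: the in-house team 18/34 = 52.9%, Adjuster 2 22/53 = 41.5% → the in-house team
Complex: the in-house team 64/170 = 37.6%, Adjuster 2 2/8 = 25.0% → the in-house team
Simple: the in-house team 8/11 = 72.7%, Adjuster 2 96/164 = 58.5% → the in-house team
Overall: the in-house team 90/215 = 41.9%, Adjuster 2 120/225 = 53.3% → Adjuster 2
The in-house team wins each claim group but Adjuster 2 wins overall — the comparison reverses. The in-house team's claims skew toward complex, which has a lower base rate.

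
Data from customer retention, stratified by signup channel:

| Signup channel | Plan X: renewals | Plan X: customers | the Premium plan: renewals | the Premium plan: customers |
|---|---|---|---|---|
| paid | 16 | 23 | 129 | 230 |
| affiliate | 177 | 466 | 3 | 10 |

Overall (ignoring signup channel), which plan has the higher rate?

Paid: Plan X 16/23 = 69.6%, the Premium plan 129/230 = 56.1% → Plan X
Affiliate: Plan X 177/466 = 38.0%, the Premium plan 3/10 = 30.0% → Plan X
Overall: Plan X 193/489 = 39.5%, the Premium plan 132/240 = 55.0% → the Premium plan
(Plan X wins every signup group but the Premium plan wins overall — Plan X's customers skew toward the low-rate affiliate group.)

the Premium plan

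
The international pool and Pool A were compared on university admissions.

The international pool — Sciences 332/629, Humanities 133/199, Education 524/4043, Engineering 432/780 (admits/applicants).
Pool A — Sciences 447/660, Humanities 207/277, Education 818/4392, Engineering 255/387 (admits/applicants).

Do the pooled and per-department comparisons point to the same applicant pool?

Sciences: the international pool 332/629 = 52.8%, Pool A 447/660 = 67.7% → Pool A
Humanities: the international pool 133/199 = 66.8%, Pool A 207/277 = 74.7% → Pool A
Education: the international pool 524/4043 = 13.0%, Pool A 818/4392 = 18.6% → Pool A
Engineering: the international pool 432/780 = 55.4%, Pool A 255/387 = 65.9% → Pool A
Overall: the international pool 1421/5651 = 25.1%, Pool A 1727/5716 = 30.2% → Pool A
Pool A wins overall and in every department group — no reversal.

Yes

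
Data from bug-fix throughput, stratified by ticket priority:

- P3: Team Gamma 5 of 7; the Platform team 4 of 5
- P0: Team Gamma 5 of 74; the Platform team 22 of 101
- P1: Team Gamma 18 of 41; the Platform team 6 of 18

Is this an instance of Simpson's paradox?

P3: Team Gamma 5/7 = 71.4%, the Platform team 4/5 = 80.0% → the Platform team
P0: Team Gamma 5/74 = 6.8%, the Platform team 22/101 = 21.8% → the Platform team
P1: Team Gamma 18/41 = 43.9%, the Platform team 6/18 = 33.3% → Team Gamma
Overall: Team Gamma 28/122 = 23.0%, the Platform team 32/124 = 25.8% → the Platform team
Neither sweeps: Team Gamma wins 1 of 3 groups, the Platform team wins 2. The Platform team wins overall but not every group — no Simpson reversal.

No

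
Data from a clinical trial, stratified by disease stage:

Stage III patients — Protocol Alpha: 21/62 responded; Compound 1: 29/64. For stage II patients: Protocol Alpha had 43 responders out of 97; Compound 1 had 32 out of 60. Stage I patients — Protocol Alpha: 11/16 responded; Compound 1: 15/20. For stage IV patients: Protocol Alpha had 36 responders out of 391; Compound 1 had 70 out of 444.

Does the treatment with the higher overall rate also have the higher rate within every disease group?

Yes

Stage III: Protocol Alpha 21/62 = 33.9%, Compound 1 29/64 = 45.3% → Compound 1
Stage II: Protocol Alpha 43/97 = 44.3%, Compound 1 32/60 = 53.3% → Compound 1
Stage I: Protocol Alpha 11/16 = 68.8%, Compound 1 15/20 = 75.0% → Compound 1
Stage IV: Protocol Alpha 36/391 = 9.2%, Compound 1 70/444 = 15.8% → Compound 1
Overall: Protocol Alpha 111/566 = 19.6%, Compound 1 146/588 = 24.8% → Compound 1
Compound 1 wins overall and in every disease group — no reversal.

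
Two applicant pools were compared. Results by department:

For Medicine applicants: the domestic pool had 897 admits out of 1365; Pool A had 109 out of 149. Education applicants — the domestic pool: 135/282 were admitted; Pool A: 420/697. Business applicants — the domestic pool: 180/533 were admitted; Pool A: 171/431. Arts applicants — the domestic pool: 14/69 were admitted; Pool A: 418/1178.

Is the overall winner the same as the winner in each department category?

No

Medicine: the domestic pool 897/1365 = 65.7%, Pool A 109/149 = 73.2% → Pool A
Education: the domestic pool 135/282 = 47.9%, Pool A 420/697 = 60.3% → Pool A
Business: the domestic pool 180/533 = 33.8%, Pool A 171/431 = 39.7% → Pool A
Arts: the domestic pool 14/69 = 20.3%, Pool A 418/1178 = 35.5% → Pool A
Overall: the domestic pool 1226/2249 = 54.5%, Pool A 1118/2455 = 45.5% → the domestic pool
Pool A wins each department group but the domestic pool wins overall — the comparison reverses. Pool A's applicants skew toward Arts, which has a lower base rate.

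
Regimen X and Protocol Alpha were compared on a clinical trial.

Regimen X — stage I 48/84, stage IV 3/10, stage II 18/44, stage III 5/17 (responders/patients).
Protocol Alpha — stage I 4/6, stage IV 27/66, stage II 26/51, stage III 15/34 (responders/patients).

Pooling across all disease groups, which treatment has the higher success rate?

Stage I: Regimen X 48/84 = 57.1%, Protocol Alpha 4/6 = 66.7% → Protocol Alpha
Stage IV: Regimen X 3/10 = 30.0%, Protocol Alpha 27/66 = 40.9% → Protocol Alpha
Stage II: Regimen X 18/44 = 40.9%, Protocol Alpha 26/51 = 51.0% → Protocol Alpha
Stage III: Regimen X 5/17 = 29.4%, Protocol Alpha 15/34 = 44.1% → Protocol Alpha
Overall: Regimen X 74/155 = 47.7%, Protocol Alpha 72/157 = 45.9% → Regimen X
(Protocol Alpha wins every disease group but Regimen X wins overall — Protocol Alpha's patients skew toward the low-rate stage IV group.)

Regimen X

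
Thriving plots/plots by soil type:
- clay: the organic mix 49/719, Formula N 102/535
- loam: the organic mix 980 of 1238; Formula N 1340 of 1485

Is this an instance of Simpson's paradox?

No

Clay: the organic mix 49/719 = 6.8%, Formula N 102/535 = 19.1% → Formula N
Loam: the organic mix 980/1238 = 79.2%, Formula N 1340/1485 = 90.2% → Formula N
Overall: the organic mix 1029/1957 = 52.6%, Formula N 1442/2020 = 71.4% → Formula N
Formula N wins overall and in every soil group — no reversal.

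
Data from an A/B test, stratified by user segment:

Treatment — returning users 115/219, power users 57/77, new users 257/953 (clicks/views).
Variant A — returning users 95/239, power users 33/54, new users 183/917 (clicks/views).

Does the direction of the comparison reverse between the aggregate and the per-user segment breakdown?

No

Returning users: Treatment 115/219 = 52.5%, Variant A 95/239 = 39.7% → Treatment
Power users: Treatment 57/77 = 74.0%, Variant A 33/54 = 61.1% → Treatment
New users: Treatment 257/953 = 27.0%, Variant A 183/917 = 20.0% → Treatment
Overall: Treatment 429/1249 = 34.3%, Variant A 311/1210 = 25.7% → Treatment
Treatment wins overall and in every user group — no reversal.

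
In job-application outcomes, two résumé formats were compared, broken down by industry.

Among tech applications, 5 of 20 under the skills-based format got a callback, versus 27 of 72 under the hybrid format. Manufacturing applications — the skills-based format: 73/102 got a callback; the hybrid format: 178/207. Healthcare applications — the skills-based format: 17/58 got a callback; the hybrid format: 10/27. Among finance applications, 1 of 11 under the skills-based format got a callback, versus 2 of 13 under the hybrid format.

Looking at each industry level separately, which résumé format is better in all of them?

Tech: the skills-based format 5/20 = 25.0%, the hybrid format 27/72 = 37.5% → the hybrid format
Manufacturing: the skills-based format 73/102 = 71.6%, the hybrid format 178/207 = 86.0% → the hybrid format
Healthcare: the skills-based format 17/58 = 29.3%, the hybrid format 10/27 = 37.0% → the hybrid format
Finance: the skills-based format 1/11 = 9.1%, the hybrid format 2/13 = 15.4% → the hybrid format
The hybrid format has the higher rate in all 4 groups.

the hybrid format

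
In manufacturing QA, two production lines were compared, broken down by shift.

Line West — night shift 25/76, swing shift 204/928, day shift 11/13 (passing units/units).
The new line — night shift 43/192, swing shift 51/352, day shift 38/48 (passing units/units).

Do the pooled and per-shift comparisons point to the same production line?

Yes

Night shift: Line West 25/76 = 32.9%, the new line 43/192 = 22.4% → Line West
Swing shift: Line West 204/928 = 22.0%, the new line 51/352 = 14.5% → Line West
Day shift: Line West 11/13 = 84.6%, the new line 38/48 = 79.2% → Line West
Overall: Line West 240/1017 = 23.6%, the new line 132/592 = 22.3% → Line West
Line West wins overall and in every shift group — no reversal.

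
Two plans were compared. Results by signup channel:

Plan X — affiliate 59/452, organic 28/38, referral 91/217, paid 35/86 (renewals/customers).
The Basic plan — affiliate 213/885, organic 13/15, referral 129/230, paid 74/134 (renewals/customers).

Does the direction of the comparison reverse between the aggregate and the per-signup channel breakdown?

Affiliate: Plan X 59/452 = 13.1%, the Basic plan 213/885 = 24.1% → the Basic plan
Organic: Plan X 28/38 = 73.7%, the Basic plan 13/15 = 86.7% → the Basic plan
Referral: Plan X 91/217 = 41.9%, the Basic plan 129/230 = 56.1% → the Basic plan
Paid: Plan X 35/86 = 40.7%, the Basic plan 74/134 = 55.2% → the Basic plan
Overall: Plan X 213/793 = 26.9%, the Basic plan 429/1264 = 33.9% → the Basic plan
The Basic plan wins overall and in every signup group — no reversal.

No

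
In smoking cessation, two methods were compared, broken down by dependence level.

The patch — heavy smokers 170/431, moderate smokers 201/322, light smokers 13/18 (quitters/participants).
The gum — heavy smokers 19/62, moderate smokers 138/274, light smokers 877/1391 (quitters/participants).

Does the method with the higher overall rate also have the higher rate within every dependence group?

No

Heavy smokers: the patch 170/431 = 39.4%, the gum 19/62 = 30.6% → the patch
Moderate smokers: the patch 201/322 = 62.4%, the gum 138/274 = 50.4% → the patch
Light smokers: the patch 13/18 = 72.2%, the gum 877/1391 = 63.0% → the patch
Overall: the patch 384/771 = 49.8%, the gum 1034/1727 = 59.9% → the gum
The patch wins each dependence group but the gum wins overall — the comparison reverses. The patch's participants skew toward heavy smokers, which has a lower base rate.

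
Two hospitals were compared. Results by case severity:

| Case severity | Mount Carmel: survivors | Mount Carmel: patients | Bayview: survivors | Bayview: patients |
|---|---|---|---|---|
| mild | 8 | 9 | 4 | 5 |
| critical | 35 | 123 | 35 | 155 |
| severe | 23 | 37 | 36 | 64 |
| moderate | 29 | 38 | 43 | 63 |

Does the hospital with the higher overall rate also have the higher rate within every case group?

Yes

Mild: Mount Carmel 8/9 = 88.9%, Bayview 4/5 = 80.0% → Mount Carmel
Critical: Mount Carmel 35/123 = 28.5%, Bayview 35/155 = 22.6% → Mount Carmel
Severe: Mount Carmel 23/37 = 62.2%, Bayview 36/64 = 56.2% → Mount Carmel
Moderate: Mount Carmel 29/38 = 76.3%, Bayview 43/63 = 68.3% → Mount Carmel
Overall: Mount Carmel 95/207 = 45.9%, Bayview 118/287 = 41.1% → Mount Carmel
Mount Carmel wins overall and in every case group — no reversal.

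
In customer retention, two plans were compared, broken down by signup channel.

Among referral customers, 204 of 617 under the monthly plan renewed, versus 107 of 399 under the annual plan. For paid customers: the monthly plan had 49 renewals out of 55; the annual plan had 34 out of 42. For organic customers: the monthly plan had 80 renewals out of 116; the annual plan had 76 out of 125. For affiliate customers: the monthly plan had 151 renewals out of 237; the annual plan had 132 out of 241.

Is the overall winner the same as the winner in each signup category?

Referral: the monthly plan 204/617 = 33.1%, the annual plan 107/399 = 26.8% → the monthly plan
Paid: the monthly plan 49/55 = 89.1%, the annual plan 34/42 = 81.0% → the monthly plan
Organic: the monthly plan 80/116 = 69.0%, the annual plan 76/125 = 60.8% → the monthly plan
Affiliate: the monthly plan 151/237 = 63.7%, the annual plan 132/241 = 54.8% → the monthly plan
Overall: the monthly plan 484/1025 = 47.2%, the annual plan 349/807 = 43.2% → the monthly plan
The monthly plan wins overall and in every signup group — no reversal.

Yes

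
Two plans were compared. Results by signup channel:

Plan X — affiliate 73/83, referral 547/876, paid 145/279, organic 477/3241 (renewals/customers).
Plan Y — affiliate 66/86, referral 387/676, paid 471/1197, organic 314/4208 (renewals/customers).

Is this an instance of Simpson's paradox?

No

Affiliate: Plan X 73/83 = 88.0%, Plan Y 66/86 = 76.7% → Plan X
Referral: Plan X 547/876 = 62.4%, Plan Y 387/676 = 57.2% → Plan X
Paid: Plan X 145/279 = 52.0%, Plan Y 471/1197 = 39.3% → Plan X
Organic: Plan X 477/3241 = 14.7%, Plan Y 314/4208 = 7.5% → Plan X
Overall: Plan X 1242/4479 = 27.7%, Plan Y 1238/6167 = 20.1% → Plan X
Plan X wins overall and in every signup group — no reversal.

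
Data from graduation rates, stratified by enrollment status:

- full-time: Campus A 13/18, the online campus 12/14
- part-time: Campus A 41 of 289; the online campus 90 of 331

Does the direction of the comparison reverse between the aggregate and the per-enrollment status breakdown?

No

Full-time: Campus A 13/18 = 72.2%, the online campus 12/14 = 85.7% → the online campus
Part-time: Campus A 41/289 = 14.2%, the online campus 90/331 = 27.2% → the online campus
Overall: Campus A 54/307 = 17.6%, the online campus 102/345 = 29.6% → the online campus
The online campus wins overall and in every enrollment group — no reversal.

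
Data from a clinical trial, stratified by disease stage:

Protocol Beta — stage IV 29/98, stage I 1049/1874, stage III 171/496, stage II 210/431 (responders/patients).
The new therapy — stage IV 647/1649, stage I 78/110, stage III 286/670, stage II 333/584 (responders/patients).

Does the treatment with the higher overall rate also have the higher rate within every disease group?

Stage IV: Protocol Beta 29/98 = 29.6%, the new therapy 647/1649 = 39.2% → the new therapy
Stage I: Protocol Beta 1049/1874 = 56.0%, the new therapy 78/110 = 70.9% → the new therapy
Stage III: Protocol Beta 171/496 = 34.5%, the new therapy 286/670 = 42.7% → the new therapy
Stage II: Protocol Beta 210/431 = 48.7%, the new therapy 333/584 = 57.0% → the new therapy
Overall: Protocol Beta 1459/2899 = 50.3%, the new therapy 1344/3013 = 44.6% → Protocol Beta
The new therapy wins each disease group but Protocol Beta wins overall — the comparison reverses. The new therapy's patients skew toward stage IV, which has a lower base rate.

No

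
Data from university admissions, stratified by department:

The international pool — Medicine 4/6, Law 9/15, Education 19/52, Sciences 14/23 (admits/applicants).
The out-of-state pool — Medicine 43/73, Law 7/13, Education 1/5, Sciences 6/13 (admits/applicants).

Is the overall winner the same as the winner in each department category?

No

Medicine: the international pool 4/6 = 66.7%, the out-of-state pool 43/73 = 58.9% → the international pool
Law: the international pool 9/15 = 60.0%, the out-of-state pool 7/13 = 53.8% → the international pool
Education: the international pool 19/52 = 36.5%, the out-of-state pool 1/5 = 20.0% → the international pool
Sciences: the international pool 14/23 = 60.9%, the out-of-state pool 6/13 = 46.2% → the international pool
Overall: the international pool 46/96 = 47.9%, the out-of-state pool 57/104 = 54.8% → the out-of-state pool
The international pool wins each department group but the out-of-state pool wins overall — the comparison reverses. The international pool's applicants skew toward Education, which has a lower base rate.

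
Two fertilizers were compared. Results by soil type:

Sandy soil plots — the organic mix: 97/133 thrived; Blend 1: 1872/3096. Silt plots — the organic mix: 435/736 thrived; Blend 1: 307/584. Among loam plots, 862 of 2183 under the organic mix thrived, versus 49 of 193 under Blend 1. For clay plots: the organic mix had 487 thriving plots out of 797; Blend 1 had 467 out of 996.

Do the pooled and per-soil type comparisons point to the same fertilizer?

No

Sandy soil: the organic mix 97/133 = 72.9%, Blend 1 1872/3096 = 60.5% → the organic mix
Silt: the organic mix 435/736 = 59.1%, Blend 1 307/584 = 52.6% → the organic mix
Loam: the organic mix 862/2183 = 39.5%, Blend 1 49/193 = 25.4% → the organic mix
Clay: the organic mix 487/797 = 61.1%, Blend 1 467/996 = 46.9% → the organic mix
Overall: the organic mix 1881/3849 = 48.9%, Blend 1 2695/4869 = 55.4% → Blend 1
The organic mix wins each soil group but Blend 1 wins overall — the comparison reverses. The organic mix's plots skew toward loam, which has a lower base rate.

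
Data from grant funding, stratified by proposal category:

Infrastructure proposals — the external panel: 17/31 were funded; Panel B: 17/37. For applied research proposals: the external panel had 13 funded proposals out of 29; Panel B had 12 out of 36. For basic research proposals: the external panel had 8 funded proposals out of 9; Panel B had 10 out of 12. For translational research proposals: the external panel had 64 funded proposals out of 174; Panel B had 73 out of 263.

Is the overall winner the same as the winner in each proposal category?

Infrastructure: the external panel 17/31 = 54.8%, Panel B 17/37 = 45.9% → the external panel
Applied research: the external panel 13/29 = 44.8%, Panel B 12/36 = 33.3% → the external panel
Basic research: the external panel 8/9 = 88.9%, Panel B 10/12 = 83.3% → the external panel
Translational research: the external panel 64/174 = 36.8%, Panel B 73/263 = 27.8% → the external panel
Overall: the external panel 102/243 = 42.0%, Panel B 112/348 = 32.2% → the external panel
The external panel wins overall and in every proposal group — no reversal.

Yes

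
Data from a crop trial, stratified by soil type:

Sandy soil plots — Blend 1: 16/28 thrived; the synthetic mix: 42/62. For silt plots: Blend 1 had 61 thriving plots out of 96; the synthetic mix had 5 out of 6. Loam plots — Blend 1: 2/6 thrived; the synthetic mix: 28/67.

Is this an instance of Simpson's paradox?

Sandy soil: Blend 1 16/28 = 57.1%, the synthetic mix 42/62 = 67.7% → the synthetic mix
Silt: Blend 1 61/96 = 63.5%, the synthetic mix 5/6 = 83.3% → the synthetic mix
Loam: Blend 1 2/6 = 33.3%, the synthetic mix 28/67 = 41.8% → the synthetic mix
Overall: Blend 1 79/130 = 60.8%, the synthetic mix 75/135 = 55.6% → Blend 1
The synthetic mix wins each soil group but Blend 1 wins overall — the comparison reverses. The synthetic mix's plots skew toward loam, which has a lower base rate.

Yes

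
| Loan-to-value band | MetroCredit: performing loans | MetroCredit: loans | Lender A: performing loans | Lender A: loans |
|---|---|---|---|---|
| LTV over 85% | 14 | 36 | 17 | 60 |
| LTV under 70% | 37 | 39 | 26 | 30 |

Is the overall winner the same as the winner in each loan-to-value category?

LTV over 85%: MetroCredit 14/36 = 38.9%, Lender A 17/60 = 28.3% → MetroCredit
LTV under 70%: MetroCredit 37/39 = 94.9%, Lender A 26/30 = 86.7% → MetroCredit
Overall: MetroCredit 51/75 = 68.0%, Lender A 43/90 = 47.8% → MetroCredit
MetroCredit wins overall and in every loan-to-value group — no reversal.

Yes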